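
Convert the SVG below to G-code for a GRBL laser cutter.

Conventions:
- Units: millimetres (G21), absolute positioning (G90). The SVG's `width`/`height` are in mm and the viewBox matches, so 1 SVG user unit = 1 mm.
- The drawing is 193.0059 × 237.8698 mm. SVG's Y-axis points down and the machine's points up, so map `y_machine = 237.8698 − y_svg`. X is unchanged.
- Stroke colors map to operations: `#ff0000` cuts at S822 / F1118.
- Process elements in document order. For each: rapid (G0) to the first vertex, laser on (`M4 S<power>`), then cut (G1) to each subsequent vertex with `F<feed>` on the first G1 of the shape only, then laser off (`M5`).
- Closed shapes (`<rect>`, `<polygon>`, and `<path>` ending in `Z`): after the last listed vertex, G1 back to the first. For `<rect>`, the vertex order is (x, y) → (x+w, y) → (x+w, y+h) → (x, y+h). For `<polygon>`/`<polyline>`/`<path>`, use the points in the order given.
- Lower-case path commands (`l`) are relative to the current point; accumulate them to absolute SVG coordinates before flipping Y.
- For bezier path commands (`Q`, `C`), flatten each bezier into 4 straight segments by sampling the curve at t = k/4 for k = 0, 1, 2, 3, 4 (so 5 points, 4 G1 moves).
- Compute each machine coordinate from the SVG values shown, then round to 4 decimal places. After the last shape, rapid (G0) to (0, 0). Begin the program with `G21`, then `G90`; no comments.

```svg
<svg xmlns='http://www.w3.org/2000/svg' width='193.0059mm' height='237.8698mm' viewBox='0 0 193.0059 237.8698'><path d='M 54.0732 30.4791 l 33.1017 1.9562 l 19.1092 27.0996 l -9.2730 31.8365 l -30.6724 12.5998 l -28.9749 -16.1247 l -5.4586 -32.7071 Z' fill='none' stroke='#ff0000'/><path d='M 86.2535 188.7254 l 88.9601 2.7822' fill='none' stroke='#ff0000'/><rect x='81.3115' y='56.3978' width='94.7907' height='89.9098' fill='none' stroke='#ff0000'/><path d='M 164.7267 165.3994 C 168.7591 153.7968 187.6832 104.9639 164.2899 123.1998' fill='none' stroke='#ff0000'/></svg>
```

G21
G90
G0 X54.0732 Y207.3907
M4 S822
G1 X87.1749 Y205.4345 F1118
G1 X106.2841 Y178.3349
G1 X97.0111 Y146.4984
G1 X66.3387 Y133.8986
G1 X37.3638 Y150.0233
G1 X31.9052 Y182.7304
G1 X54.0732 Y207.3907
M5
G0 X86.2535 Y49.1444
M4 S822
G1 X175.2136 Y46.3622 F1118
M5
G0 X81.3115 Y181.4720
M4 S822
G1 X176.1022 Y181.4720 F1118
G1 X176.1022 Y91.5622
G1 X81.3115 Y91.5622
G1 X81.3115 Y181.4720
M5
G0 X164.7267 Y72.4704
M4 S822
G1 X169.6493 Y86.5234 F1118
G1 X174.7929 Y104.7596
G1 X174.7943 Y117.4012
G1 X164.2899 Y114.6700
M5
G0 X0.0000 Y0.0000

Since the viewBox matches the mm dimensions, user units are millimetres directly. The only transform is the Y-flip y_m = 237.8698 − y_svg.

Shape 1 is a regular polygon drawn with `<path>`. Its stroke #ff0000 means cut at S822, F1118. After flipping Y the toolpath is (54.0732,207.3907) → (87.1749,205.4345) → (106.2841,178.3349) → (97.0111,146.4984) → (66.3387,133.8986) → (37.3638,150.0233) → (31.9052,182.7304) → (54.0732,207.3907), returning to the start.

Shape 2 is a line segment drawn with `<path>`. Its stroke #ff0000 means cut at S822, F1118. After flipping Y the toolpath is (86.2535,49.1444) → (175.2136,46.3622).

Shape 3 is a rectangle drawn with `<rect>`. Its stroke #ff0000 means cut at S822, F1118. After flipping Y the toolpath is (81.3115,181.4720) → (176.1022,181.4720) → (176.1022,91.5622) → (81.3115,91.5622) → (81.3115,181.4720), returning to the start.

Shape 4 is a cubic bezier drawn with `<path>`. Its stroke #ff0000 means cut at S822, F1118. After flipping Y the toolpath is (164.7267,72.4704) → (169.6493,86.5234) → (174.7929,104.7596) → (174.7943,117.4012) → (164.2899,114.6700).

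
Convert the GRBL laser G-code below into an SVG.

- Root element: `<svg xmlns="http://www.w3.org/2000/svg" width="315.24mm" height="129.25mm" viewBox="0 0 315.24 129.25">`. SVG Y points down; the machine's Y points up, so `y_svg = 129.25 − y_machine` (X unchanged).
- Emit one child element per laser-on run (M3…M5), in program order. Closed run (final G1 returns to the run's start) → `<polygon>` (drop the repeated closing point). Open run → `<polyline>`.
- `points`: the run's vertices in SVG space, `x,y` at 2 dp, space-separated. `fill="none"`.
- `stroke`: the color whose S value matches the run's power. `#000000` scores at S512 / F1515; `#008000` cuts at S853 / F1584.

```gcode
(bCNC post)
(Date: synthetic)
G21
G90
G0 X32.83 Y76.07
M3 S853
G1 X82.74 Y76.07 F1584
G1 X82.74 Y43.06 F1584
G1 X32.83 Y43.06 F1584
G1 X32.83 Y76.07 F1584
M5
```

y_svg = 129.25 − y_m. Every run uses S853, so all elements get stroke `#008000` (cut).

[1] closed run; points: 32.83,53.18 82.74,53.18 82.74,86.19 32.83,86.19

<svg xmlns="http://www.w3.org/2000/svg" width="315.24mm" height="129.25mm" viewBox="0 0 315.24 129.25">
  <polygon points="32.83,53.18 82.74,53.18 82.74,86.19 32.83,86.19" fill="none" stroke="#008000"/>
</svg>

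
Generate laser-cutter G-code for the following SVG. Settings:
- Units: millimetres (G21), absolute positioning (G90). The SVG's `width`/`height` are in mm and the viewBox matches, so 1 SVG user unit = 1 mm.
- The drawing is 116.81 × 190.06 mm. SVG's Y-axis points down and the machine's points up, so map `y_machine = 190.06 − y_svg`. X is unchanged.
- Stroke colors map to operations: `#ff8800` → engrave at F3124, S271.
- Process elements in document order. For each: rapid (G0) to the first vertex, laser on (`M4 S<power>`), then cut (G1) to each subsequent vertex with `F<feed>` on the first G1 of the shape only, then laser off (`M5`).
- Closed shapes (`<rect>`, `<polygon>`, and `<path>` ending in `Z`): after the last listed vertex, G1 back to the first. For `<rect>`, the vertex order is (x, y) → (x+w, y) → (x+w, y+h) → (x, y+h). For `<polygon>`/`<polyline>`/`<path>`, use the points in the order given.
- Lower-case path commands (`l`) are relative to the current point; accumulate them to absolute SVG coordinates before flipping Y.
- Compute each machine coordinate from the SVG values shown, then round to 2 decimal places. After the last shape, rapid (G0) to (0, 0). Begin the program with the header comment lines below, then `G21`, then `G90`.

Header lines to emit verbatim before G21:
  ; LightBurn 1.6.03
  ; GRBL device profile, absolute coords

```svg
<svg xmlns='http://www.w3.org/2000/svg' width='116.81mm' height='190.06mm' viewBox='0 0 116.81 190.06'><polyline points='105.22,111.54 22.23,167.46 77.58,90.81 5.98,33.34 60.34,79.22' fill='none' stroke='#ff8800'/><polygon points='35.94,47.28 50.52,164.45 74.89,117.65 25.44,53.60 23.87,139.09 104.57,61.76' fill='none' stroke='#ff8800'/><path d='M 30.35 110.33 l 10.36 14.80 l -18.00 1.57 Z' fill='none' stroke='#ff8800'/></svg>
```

; LightBurn 1.6.03
; GRBL device profile, absolute coords
G21
G90
G0 X105.22 Y78.52
M4 S271
G1 X22.23 Y22.60 F3124
G1 X77.58 Y99.25
G1 X5.98 Y156.72
G1 X60.34 Y110.84
M5
G0 X35.94 Y142.78
M4 S271
G1 X50.52 Y25.61 F3124
G1 X74.89 Y72.41
G1 X25.44 Y136.46
G1 X23.87 Y50.97
G1 X104.57 Y128.30
G1 X35.94 Y142.78
M5
G0 X30.35 Y79.73
M4 S271
G1 X40.71 Y64.93 F3124
G1 X22.71 Y63.36
G1 X30.35 Y79.73
M5
G0 X0.00 Y0.00

1 u = 1 mm; y_m = 190.06 − y.

[1] `<polyline>` open polyline, #ff8800→engrave S271 F3124: (105.22,78.52) → (22.23,22.60) → (77.58,99.25) → (5.98,156.72) → (60.34,110.84)

[2] `<polygon>` closed polygon, #ff8800→engrave S271 F3124: (35.94,142.78) → (50.52,25.61) → (74.89,72.41) → (25.44,136.46) → (23.87,50.97) → (104.57,128.30) → (35.94,142.78) (closed)

[3] `<path>` regular polygon, #ff8800→engrave S271 F3124: (30.35,79.73) → (40.71,64.93) → (22.71,63.36) → (30.35,79.73) (closed)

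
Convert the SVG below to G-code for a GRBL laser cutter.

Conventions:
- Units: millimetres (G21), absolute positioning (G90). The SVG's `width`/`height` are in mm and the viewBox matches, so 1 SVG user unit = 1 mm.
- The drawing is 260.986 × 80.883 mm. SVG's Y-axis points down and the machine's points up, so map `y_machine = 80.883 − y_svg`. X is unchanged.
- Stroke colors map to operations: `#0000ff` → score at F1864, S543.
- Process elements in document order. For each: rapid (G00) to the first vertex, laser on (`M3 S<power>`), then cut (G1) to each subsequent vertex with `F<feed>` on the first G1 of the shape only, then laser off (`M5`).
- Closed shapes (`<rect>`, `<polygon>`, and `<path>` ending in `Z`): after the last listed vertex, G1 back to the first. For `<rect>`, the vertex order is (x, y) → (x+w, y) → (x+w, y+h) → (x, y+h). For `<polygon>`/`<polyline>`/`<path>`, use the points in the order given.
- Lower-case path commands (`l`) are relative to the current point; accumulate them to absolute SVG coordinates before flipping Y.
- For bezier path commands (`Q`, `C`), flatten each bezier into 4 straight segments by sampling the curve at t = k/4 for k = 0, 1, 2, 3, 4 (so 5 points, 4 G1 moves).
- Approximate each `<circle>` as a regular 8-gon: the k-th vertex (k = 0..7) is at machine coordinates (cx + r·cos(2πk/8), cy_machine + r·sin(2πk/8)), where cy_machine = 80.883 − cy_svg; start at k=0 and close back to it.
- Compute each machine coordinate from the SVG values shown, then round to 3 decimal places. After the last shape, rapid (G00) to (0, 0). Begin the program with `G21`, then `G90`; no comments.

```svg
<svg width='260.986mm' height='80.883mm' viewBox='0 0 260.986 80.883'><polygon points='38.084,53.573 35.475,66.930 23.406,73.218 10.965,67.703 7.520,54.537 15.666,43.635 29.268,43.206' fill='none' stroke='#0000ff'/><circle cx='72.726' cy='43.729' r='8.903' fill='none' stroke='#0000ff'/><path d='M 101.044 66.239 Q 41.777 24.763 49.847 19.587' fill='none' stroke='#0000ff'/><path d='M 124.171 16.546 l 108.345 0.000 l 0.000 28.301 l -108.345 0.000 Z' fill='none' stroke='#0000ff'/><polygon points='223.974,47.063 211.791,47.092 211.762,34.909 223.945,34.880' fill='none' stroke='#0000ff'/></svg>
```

1 u = 1 mm; y_m = 80.883 − y.

[1] `<polygon>` regular polygon, #0000ff→score S543 F1864: (38.084,27.310) → (35.475,13.953) → (23.406,7.665) → (10.965,13.180) → (7.520,26.346) → (15.666,37.248) → (29.268,37.677) → (38.084,27.310) (closed)

[2] `<circle>` circle, #0000ff→score S543 F1864: (81.629,37.154) → (79.021,43.449) → (72.726,46.057) → (66.431,43.449) → (63.823,37.154) → (66.431,30.859) → (72.726,28.251) → (79.021,30.859) → (81.629,37.154) (closed)

[3] `<path>` quadratic bezier, #0000ff→score S543 F1864: (101.044,14.644) → (75.619,33.113) → (58.611,47.045) → (50.021,56.439) → (49.847,61.296)

[4] `<path>` rectangle, #0000ff→score S543 F1864: (124.171,64.337) → (232.516,64.337) → (232.516,36.036) → (124.171,36.036) → (124.171,64.337) (closed)

[5] `<polygon>` regular polygon, #0000ff→score S543 F1864: (223.974,33.820) → (211.791,33.791) → (211.762,45.974) → (223.945,46.003) → (223.974,33.820) (closed)

G21
G90
G00 X38.084 Y27.310
M3 S543
G1 X35.475 Y13.953 F1864
G1 X23.406 Y7.665
G1 X10.965 Y13.180
G1 X7.520 Y26.346
G1 X15.666 Y37.248
G1 X29.268 Y37.677
G1 X38.084 Y27.310
M5
G00 X81.629 Y37.154
M3 S543
G1 X79.021 Y43.449 F1864
G1 X72.726 Y46.057
G1 X66.431 Y43.449
G1 X63.823 Y37.154
G1 X66.431 Y30.859
G1 X72.726 Y28.251
G1 X79.021 Y30.859
G1 X81.629 Y37.154
M5
G00 X101.044 Y14.644
M3 S543
G1 X75.619 Y33.113 F1864
G1 X58.611 Y47.045
G1 X50.021 Y56.439
G1 X49.847 Y61.296
M5
G00 X124.171 Y64.337
M3 S543
G1 X232.516 Y64.337 F1864
G1 X232.516 Y36.036
G1 X124.171 Y36.036
G1 X124.171 Y64.337
M5
G00 X223.974 Y33.820
M3 S543
G1 X211.791 Y33.791 F1864
G1 X211.762 Y45.974
G1 X223.945 Y46.003
G1 X223.974 Y33.820
M5
G00 X0.000 Y0.000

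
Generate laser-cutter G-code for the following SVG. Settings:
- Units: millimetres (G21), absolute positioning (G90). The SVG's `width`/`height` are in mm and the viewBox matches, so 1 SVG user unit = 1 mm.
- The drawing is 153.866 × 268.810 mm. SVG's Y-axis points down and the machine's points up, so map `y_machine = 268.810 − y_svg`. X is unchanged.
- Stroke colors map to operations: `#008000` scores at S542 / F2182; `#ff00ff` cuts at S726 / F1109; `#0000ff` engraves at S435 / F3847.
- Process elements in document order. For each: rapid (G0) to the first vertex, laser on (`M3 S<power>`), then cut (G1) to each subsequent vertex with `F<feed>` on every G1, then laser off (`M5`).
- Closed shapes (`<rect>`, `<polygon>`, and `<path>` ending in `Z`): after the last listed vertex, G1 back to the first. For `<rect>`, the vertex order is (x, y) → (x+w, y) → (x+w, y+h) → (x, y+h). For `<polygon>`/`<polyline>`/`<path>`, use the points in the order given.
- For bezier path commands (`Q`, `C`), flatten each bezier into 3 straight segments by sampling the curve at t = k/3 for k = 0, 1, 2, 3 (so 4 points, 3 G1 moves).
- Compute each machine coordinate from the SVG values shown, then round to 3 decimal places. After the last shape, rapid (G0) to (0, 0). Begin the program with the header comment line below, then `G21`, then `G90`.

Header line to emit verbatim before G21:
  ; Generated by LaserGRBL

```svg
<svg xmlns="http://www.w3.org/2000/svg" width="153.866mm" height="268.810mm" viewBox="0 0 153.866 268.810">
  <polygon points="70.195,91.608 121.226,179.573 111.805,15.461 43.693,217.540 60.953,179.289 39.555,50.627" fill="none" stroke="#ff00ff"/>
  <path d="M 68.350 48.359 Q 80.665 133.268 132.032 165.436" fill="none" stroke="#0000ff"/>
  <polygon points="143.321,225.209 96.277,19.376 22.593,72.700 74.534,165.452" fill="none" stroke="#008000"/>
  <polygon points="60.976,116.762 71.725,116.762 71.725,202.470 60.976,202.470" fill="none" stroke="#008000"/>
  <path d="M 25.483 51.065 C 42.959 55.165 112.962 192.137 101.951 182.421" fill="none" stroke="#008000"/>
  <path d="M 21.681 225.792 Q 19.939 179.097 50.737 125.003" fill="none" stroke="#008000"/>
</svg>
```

1 u = 1 mm; y_m = 268.810 − y.

[1] `<polygon>` closed polygon, #ff00ff→cut S726 F1109: (70.195,177.202) → (121.226,89.237) → (111.805,253.349) → (43.693,51.270) → (60.953,89.521) → (39.555,218.183) → (70.195,177.202) (closed)

[2] `<path>` quadratic bezier, #0000ff→engrave S435 F3847: (68.350,220.451) → (80.899,169.705) → (102.126,130.679) → (132.032,103.374)

[3] `<polygon>` closed polygon, #008000→score S542 F2182: (143.321,43.601) → (96.277,249.434) → (22.593,196.110) → (74.534,103.358) → (143.321,43.601) (closed)

[4] `<polygon>` rectangle, #008000→score S542 F2182: (60.976,152.048) → (71.725,152.048) → (71.725,66.340) → (60.976,66.340) → (60.976,152.048) (closed)

[5] `<path>` cubic bezier, #008000→score S542 F2182: (25.483,217.745) → (55.522,179.708) → (90.903,115.215) → (101.951,86.389)

[6] `<path>` quadratic bezier, #008000→score S542 F2182: (21.681,43.018) → (24.135,74.970) → (33.821,108.566) → (50.737,143.807)

; Generated by LaserGRBL
G21
G90
G0 X70.195 Y177.202
M3 S726
G1 X121.226 Y89.237 F1109
G1 X111.805 Y253.349 F1109
G1 X43.693 Y51.270 F1109
G1 X60.953 Y89.521 F1109
G1 X39.555 Y218.183 F1109
G1 X70.195 Y177.202 F1109
M5
G0 X68.350 Y220.451
M3 S435
G1 X80.899 Y169.705 F3847
G1 X102.126 Y130.679 F3847
G1 X132.032 Y103.374 F3847
M5
G0 X143.321 Y43.601
M3 S542
G1 X96.277 Y249.434 F2182
G1 X22.593 Y196.110 F2182
G1 X74.534 Y103.358 F2182
G1 X143.321 Y43.601 F2182
M5
G0 X60.976 Y152.048
M3 S542
G1 X71.725 Y152.048 F2182
G1 X71.725 Y66.340 F2182
G1 X60.976 Y66.340 F2182
G1 X60.976 Y152.048 F2182
M5
G0 X25.483 Y217.745
M3 S542
G1 X55.522 Y179.708 F2182
G1 X90.903 Y115.215 F2182
G1 X101.951 Y86.389 F2182
M5
G0 X21.681 Y43.018
M3 S542
G1 X24.135 Y74.970 F2182
G1 X33.821 Y108.566 F2182
G1 X50.737 Y143.807 F2182
M5
G0 X0.000 Y0.000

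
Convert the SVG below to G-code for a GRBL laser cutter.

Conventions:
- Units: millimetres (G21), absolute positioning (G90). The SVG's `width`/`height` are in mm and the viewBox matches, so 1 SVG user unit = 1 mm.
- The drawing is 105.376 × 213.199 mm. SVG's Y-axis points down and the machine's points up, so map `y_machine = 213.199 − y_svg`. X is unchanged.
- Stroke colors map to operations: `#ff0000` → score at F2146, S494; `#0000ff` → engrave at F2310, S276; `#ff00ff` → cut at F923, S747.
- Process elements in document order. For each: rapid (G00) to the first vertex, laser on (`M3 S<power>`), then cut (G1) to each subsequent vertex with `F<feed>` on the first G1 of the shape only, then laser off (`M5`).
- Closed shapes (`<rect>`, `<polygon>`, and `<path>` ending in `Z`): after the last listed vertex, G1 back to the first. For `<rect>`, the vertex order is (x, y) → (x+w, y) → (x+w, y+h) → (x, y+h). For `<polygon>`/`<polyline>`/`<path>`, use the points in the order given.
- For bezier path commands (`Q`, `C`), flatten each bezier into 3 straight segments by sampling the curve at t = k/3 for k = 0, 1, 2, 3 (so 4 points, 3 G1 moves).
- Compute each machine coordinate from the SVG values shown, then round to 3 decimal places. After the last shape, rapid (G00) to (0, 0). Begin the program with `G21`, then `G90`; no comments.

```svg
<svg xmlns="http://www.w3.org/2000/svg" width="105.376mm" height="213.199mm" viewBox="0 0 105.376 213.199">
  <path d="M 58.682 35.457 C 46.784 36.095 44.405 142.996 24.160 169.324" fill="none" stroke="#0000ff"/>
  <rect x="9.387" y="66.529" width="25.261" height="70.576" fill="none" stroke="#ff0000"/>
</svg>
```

viewBox `0 0 105.376 213.199` with mm width/height → 1 unit = 1 mm. Flip: y_m = 213.199 − y_svg.

**Shape 1** — `<path>` cubic bezier, stroke `#0000ff` → engrave (S276, F2310). Control points (SVG): P0=(58.682,35.457), P1=(46.784,36.095), P2=(44.405,142.996), P3=(24.160,169.324); sampled at t=k/3. Machine vertices: (58.682,177.742) → (48.943,148.603) → (39.464,90.141) → (24.160,43.875). Open path.

**Shape 2** — `<rect>` rectangle, stroke `#ff0000` → score (S494, F2146). Machine vertices: (9.387,146.670) → (34.648,146.670) → (34.648,76.094) → (9.387,76.094) → (9.387,146.670). Closed: final G1 returns to the first vertex.

G21
G90
G00 X58.682 Y177.742
M3 S276
G1 X48.943 Y148.603 F2310
G1 X39.464 Y90.141
G1 X24.160 Y43.875
M5
G00 X9.387 Y146.670
M3 S494
G1 X34.648 Y146.670 F2146
G1 X34.648 Y76.094
G1 X9.387 Y76.094
G1 X9.387 Y146.670
M5
G00 X0.000 Y0.000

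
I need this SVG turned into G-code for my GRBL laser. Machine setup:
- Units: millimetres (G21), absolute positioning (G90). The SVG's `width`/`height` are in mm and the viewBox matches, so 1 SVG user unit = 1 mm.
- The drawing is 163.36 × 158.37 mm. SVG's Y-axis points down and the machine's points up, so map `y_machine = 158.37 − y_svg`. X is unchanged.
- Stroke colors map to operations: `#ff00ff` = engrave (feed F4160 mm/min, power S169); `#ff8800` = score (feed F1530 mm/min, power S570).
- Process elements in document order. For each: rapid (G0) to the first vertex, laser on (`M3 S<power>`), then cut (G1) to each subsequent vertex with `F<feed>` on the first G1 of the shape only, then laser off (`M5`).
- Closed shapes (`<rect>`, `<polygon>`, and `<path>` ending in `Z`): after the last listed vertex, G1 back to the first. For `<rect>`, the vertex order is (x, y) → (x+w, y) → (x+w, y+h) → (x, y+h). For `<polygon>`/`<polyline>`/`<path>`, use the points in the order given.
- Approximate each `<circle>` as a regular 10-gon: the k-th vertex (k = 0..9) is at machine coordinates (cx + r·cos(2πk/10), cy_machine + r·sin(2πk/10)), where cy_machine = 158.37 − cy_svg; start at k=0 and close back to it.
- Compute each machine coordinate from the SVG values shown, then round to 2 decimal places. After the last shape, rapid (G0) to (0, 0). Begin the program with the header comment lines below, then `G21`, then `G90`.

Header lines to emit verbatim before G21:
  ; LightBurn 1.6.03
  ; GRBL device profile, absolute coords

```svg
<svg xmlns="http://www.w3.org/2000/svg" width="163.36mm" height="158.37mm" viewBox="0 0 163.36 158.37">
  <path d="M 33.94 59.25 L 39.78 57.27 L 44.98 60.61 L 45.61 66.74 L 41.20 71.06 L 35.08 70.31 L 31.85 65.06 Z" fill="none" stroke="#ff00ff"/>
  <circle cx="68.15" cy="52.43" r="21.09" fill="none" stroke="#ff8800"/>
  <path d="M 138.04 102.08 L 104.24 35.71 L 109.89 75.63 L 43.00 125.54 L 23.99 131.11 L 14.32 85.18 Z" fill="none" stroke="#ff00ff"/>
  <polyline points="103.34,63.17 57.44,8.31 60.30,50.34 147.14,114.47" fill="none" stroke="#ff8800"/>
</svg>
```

; LightBurn 1.6.03
; GRBL device profile, absolute coords
G21
G90
G0 X33.94 Y99.12
M3 S169
G1 X39.78 Y101.10 F4160
G1 X44.98 Y97.76
G1 X45.61 Y91.63
G1 X41.20 Y87.31
G1 X35.08 Y88.06
G1 X31.85 Y93.31
G1 X33.94 Y99.12
M5
G0 X89.24 Y105.94
M3 S570
G1 X85.21 Y118.34 F1530
G1 X74.67 Y126.00
G1 X61.63 Y126.00
G1 X51.09 Y118.34
G1 X47.06 Y105.94
G1 X51.09 Y93.54
G1 X61.63 Y85.88
G1 X74.67 Y85.88
G1 X85.21 Y93.54
G1 X89.24 Y105.94
M5
G0 X138.04 Y56.29
M3 S169
G1 X104.24 Y122.66 F4160
G1 X109.89 Y82.74
G1 X43.00 Y32.83
G1 X23.99 Y27.26
G1 X14.32 Y73.19
G1 X138.04 Y56.29
M5
G0 X103.34 Y95.20
M3 S570
G1 X57.44 Y150.06 F1530
G1 X60.30 Y108.03
G1 X147.14 Y43.90
M5
G0 X0.00 Y0.00

1 u = 1 mm; y_m = 158.37 − y.

[1] `<path>` regular polygon, #ff00ff→engrave S169 F4160: (33.94,99.12) → (39.78,101.10) → (44.98,97.76) → (45.61,91.63) → (41.20,87.31) → (35.08,88.06) → (31.85,93.31) → (33.94,99.12) (closed)

[2] `<circle>` circle, #ff8800→score S570 F1530: (89.24,105.94) → (85.21,118.34) → (74.67,126.00) → (61.63,126.00) → (51.09,118.34) → (47.06,105.94) → (51.09,93.54) → (61.63,85.88) → (74.67,85.88) → (85.21,93.54) → (89.24,105.94) (closed)

[3] `<path>` closed polygon, #ff00ff→engrave S169 F4160: (138.04,56.29) → (104.24,122.66) → (109.89,82.74) → (43.00,32.83) → (23.99,27.26) → (14.32,73.19) → (138.04,56.29) (closed)

[4] `<polyline>` open polyline, #ff8800→score S570 F1530: (103.34,95.20) → (57.44,150.06) → (60.30,108.03) → (147.14,43.90)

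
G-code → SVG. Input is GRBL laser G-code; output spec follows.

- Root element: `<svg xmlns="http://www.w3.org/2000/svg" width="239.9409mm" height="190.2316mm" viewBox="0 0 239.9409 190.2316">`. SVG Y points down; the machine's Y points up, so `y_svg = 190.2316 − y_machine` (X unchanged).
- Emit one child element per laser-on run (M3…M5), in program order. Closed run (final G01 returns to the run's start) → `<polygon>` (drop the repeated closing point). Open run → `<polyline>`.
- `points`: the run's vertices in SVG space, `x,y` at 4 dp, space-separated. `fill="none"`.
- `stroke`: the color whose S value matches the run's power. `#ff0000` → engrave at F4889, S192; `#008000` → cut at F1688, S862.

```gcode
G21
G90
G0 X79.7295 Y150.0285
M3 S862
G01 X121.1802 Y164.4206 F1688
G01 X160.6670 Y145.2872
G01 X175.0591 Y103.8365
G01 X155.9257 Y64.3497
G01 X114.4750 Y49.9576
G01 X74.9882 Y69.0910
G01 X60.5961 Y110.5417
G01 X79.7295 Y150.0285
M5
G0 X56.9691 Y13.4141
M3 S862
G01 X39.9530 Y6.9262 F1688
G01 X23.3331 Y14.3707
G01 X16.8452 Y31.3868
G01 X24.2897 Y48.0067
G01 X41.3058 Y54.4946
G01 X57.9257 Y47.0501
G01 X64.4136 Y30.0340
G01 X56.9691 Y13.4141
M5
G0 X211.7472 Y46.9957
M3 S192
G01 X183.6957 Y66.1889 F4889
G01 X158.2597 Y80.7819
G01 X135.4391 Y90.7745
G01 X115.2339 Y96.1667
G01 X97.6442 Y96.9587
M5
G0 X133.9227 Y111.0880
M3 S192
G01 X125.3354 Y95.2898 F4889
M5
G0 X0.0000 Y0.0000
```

Each laser-on run becomes one SVG element. Flip Y back into SVG space with y_svg = 190.2316 − y_machine.

Run 1: S862 ⇒ cut layer `#008000`. The run returns to its start, so emit a `<polygon>` with points (Y-flipped): 79.7295,40.2031 121.1802,25.8110 160.6670,44.9444 175.0591,86.3951 155.9257,125.8819 114.4750,140.2740 74.9882,121.1406 60.5961,79.6899.

Run 2: the run's S862 means `#008000` (cut). The run returns to its start, so emit a `<polygon>` with points (Y-flipped): 56.9691,176.8175 39.9530,183.3054 23.3331,175.8609 16.8452,158.8448 24.2897,142.2249 41.3058,135.7370 57.9257,143.1815 64.4136,160.1976.

Run 3: the run's S192 means `#ff0000` (engrave). The run is open, so emit a `<polyline>` with points (Y-flipped): 211.7472,143.2359 183.6957,124.0427 158.2597,109.4497 135.4391,99.4571 115.2339,94.0649 97.6442,93.2729.

Run 4: power S192 maps to stroke `#ff0000` (engrave). The run is open, so emit a `<polyline>` with points (Y-flipped): 133.9227,79.1436 125.3354,94.9418.

<svg xmlns="http://www.w3.org/2000/svg" width="239.9409mm" height="190.2316mm" viewBox="0 0 239.9409 190.2316">
  <polygon points="79.7295,40.2031 121.1802,25.8110 160.6670,44.9444 175.0591,86.3951 155.9257,125.8819 114.4750,140.2740 74.9882,121.1406 60.5961,79.6899" fill="none" stroke="#008000"/>
  <polygon points="56.9691,176.8175 39.9530,183.3054 23.3331,175.8609 16.8452,158.8448 24.2897,142.2249 41.3058,135.7370 57.9257,143.1815 64.4136,160.1976" fill="none" stroke="#008000"/>
  <polyline points="211.7472,143.2359 183.6957,124.0427 158.2597,109.4497 135.4391,99.4571 115.2339,94.0649 97.6442,93.2729" fill="none" stroke="#ff0000"/>
  <polyline points="133.9227,79.1436 125.3354,94.9418" fill="none" stroke="#ff0000"/>
</svg>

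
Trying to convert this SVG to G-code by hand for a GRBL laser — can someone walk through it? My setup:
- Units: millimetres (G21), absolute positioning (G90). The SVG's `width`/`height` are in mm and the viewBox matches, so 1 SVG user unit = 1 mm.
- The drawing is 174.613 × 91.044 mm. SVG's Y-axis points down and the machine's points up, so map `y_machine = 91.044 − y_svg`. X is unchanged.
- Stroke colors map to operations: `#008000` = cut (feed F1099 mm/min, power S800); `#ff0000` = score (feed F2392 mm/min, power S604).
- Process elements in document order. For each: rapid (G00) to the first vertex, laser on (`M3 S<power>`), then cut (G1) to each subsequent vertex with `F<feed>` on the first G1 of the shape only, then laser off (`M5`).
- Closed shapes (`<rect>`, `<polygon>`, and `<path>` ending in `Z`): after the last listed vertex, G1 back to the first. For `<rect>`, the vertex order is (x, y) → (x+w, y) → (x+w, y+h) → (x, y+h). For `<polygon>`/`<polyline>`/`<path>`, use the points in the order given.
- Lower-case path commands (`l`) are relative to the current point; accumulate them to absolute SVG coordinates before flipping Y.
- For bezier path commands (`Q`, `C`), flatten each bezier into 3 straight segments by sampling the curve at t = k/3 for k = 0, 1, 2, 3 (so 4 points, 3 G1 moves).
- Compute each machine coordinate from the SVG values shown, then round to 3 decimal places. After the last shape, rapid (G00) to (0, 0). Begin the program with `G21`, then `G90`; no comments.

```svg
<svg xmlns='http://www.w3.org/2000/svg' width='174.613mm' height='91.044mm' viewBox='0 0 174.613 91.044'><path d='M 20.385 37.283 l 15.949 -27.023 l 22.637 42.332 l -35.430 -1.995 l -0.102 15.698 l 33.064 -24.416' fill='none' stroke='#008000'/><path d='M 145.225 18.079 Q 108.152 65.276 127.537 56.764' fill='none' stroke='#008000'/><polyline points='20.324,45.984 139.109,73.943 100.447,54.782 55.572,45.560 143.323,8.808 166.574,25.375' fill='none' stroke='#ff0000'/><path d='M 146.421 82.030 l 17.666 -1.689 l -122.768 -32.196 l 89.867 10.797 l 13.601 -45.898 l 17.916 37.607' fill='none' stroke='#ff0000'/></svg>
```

G21
G90
G00 X20.385 Y53.761
M3 S800
G1 X36.334 Y80.784 F1099
G1 X58.971 Y38.452
G1 X23.541 Y40.447
G1 X23.439 Y24.749
G1 X56.503 Y49.165
M5
G00 X145.225 Y72.965
M3 S800
G1 X126.783 Y47.690 F1099
G1 X120.887 Y34.795
G1 X127.537 Y34.280
M5
G00 X20.324 Y45.060
M3 S604
G1 X139.109 Y17.101 F2392
G1 X100.447 Y36.262
G1 X55.572 Y45.484
G1 X143.323 Y82.236
G1 X166.574 Y65.669
M5
G00 X146.421 Y9.014
M3 S604
G1 X164.087 Y10.703 F2392
G1 X41.319 Y42.899
G1 X131.186 Y32.102
G1 X144.787 Y78.000
G1 X162.703 Y40.393
M5
G00 X0.000 Y0.000

viewBox `0 0 174.613 91.044` with mm width/height → 1 unit = 1 mm. Flip: y_m = 91.044 − y_svg.

**Shape 1** — `<path>` open polyline, stroke `#008000` → cut (S800, F1099). Machine vertices: (20.385,53.761) → (36.334,80.784) → (58.971,38.452) → (23.541,40.447) → (23.439,24.749) → (56.503,49.165). Open path.

**Shape 2** — `<path>` quadratic bezier, stroke `#008000` → cut (S800, F1099). Control points (SVG): P0=(145.225,18.079), P1=(108.152,65.276), P2=(127.537,56.764); sampled at t=k/3. Machine vertices: (145.225,72.965) → (126.783,47.690) → (120.887,34.795) → (127.537,34.280). Open path.

**Shape 3** — `<polyline>` open polyline, stroke `#ff0000` → score (S604, F2392). Machine vertices: (20.324,45.060) → (139.109,17.101) → (100.447,36.262) → (55.572,45.484) → (143.323,82.236) → (166.574,65.669). Open path.

**Shape 4** — `<path>` open polyline, stroke `#ff0000` → score (S604, F2392). Machine vertices: (146.421,9.014) → (164.087,10.703) → (41.319,42.899) → (131.186,32.102) → (144.787,78.000) → (162.703,40.393). Open path.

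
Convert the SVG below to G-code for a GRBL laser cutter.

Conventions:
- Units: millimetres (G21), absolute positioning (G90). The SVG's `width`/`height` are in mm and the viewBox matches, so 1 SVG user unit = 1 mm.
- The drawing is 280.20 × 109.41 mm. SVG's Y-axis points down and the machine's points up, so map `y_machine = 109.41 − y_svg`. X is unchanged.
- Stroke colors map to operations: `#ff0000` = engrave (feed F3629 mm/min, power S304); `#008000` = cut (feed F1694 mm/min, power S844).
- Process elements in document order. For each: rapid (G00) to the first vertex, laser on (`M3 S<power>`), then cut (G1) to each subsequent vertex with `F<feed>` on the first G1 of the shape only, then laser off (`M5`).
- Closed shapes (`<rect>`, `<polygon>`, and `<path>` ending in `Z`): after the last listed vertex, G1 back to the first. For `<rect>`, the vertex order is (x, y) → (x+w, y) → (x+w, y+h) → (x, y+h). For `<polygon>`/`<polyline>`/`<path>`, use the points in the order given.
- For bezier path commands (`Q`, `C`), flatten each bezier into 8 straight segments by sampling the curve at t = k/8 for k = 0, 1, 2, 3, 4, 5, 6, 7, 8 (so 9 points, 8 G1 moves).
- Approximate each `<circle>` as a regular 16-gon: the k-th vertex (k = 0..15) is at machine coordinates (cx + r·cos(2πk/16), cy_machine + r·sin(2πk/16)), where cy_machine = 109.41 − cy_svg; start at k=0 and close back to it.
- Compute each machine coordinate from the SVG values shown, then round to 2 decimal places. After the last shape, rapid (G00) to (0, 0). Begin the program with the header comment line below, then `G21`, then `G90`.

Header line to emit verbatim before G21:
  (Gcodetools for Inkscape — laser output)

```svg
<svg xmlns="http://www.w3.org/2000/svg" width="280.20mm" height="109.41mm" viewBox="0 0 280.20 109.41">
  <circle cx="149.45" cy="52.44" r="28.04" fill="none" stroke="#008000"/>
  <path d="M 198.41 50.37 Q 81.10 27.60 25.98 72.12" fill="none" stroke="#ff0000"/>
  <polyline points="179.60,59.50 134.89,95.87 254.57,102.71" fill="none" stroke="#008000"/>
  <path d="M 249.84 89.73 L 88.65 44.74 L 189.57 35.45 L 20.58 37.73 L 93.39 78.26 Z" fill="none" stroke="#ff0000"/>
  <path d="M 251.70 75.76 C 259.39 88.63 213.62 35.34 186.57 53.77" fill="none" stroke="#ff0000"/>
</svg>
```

Since the viewBox matches the mm dimensions, user units are millimetres directly. The only transform is the Y-flip y_m = 109.41 − y_svg.

Shape 1 is a circle drawn with `<circle>`. Its stroke #008000 means cut at S844, F1694. After flipping Y the toolpath is (177.49,56.97) → (175.36,67.70) → (169.28,76.80) → (160.18,82.88) → (149.45,85.01) → (138.72,82.88) → (129.62,76.80) → (123.54,67.70) → (121.41,56.97) → (123.54,46.24) → (129.62,37.14) → (138.72,31.06) → (149.45,28.93) → (160.18,31.06) → (169.28,37.14) → (175.36,46.24) → (177.49,56.97), returning to the start.

Shape 2 is a quadratic bezier drawn with `<path>`. Its stroke #ff0000 means engrave at S304, F3629. After flipping Y the toolpath is (198.41,59.04) → (170.05,63.68) → (143.64,66.22) → (119.17,66.65) → (96.65,64.99) → (76.07,61.22) → (57.43,55.34) → (40.73,47.37) → (25.98,37.29).

Shape 3 is a open polyline drawn with `<polyline>`. Its stroke #008000 means cut at S844, F1694. After flipping Y the toolpath is (179.60,49.91) → (134.89,13.54) → (254.57,6.70).

Shape 4 is a closed polygon drawn with `<path>`. Its stroke #ff0000 means engrave at S304, F3629. After flipping Y the toolpath is (249.84,19.68) → (88.65,64.67) → (189.57,73.96) → (20.58,71.68) → (93.39,31.15) → (249.84,19.68), returning to the start.

Shape 5 is a cubic bezier drawn with `<path>`. Its stroke #ff0000 means engrave at S304, F3629. After flipping Y the toolpath is (251.70,33.65) → (252.22,31.66) → (248.57,34.25) → (241.60,39.81) → (232.16,46.73) → (221.09,53.39) → (209.24,58.17) → (197.45,59.46) → (186.57,55.64).

(Gcodetools for Inkscape — laser output)
G21
G90
G00 X177.49 Y56.97
M3 S844
G1 X175.36 Y67.70 F1694
G1 X169.28 Y76.80
G1 X160.18 Y82.88
G1 X149.45 Y85.01
G1 X138.72 Y82.88
G1 X129.62 Y76.80
G1 X123.54 Y67.70
G1 X121.41 Y56.97
G1 X123.54 Y46.24
G1 X129.62 Y37.14
G1 X138.72 Y31.06
G1 X149.45 Y28.93
G1 X160.18 Y31.06
G1 X169.28 Y37.14
G1 X175.36 Y46.24
G1 X177.49 Y56.97
M5
G00 X198.41 Y59.04
M3 S304
G1 X170.05 Y63.68 F3629
G1 X143.64 Y66.22
G1 X119.17 Y66.65
G1 X96.65 Y64.99
G1 X76.07 Y61.22
G1 X57.43 Y55.34
G1 X40.73 Y47.37
G1 X25.98 Y37.29
M5
G00 X179.60 Y49.91
M3 S844
G1 X134.89 Y13.54 F1694
G1 X254.57 Y6.70
M5
G00 X249.84 Y19.68
M3 S304
G1 X88.65 Y64.67 F3629
G1 X189.57 Y73.96
G1 X20.58 Y71.68
G1 X93.39 Y31.15
G1 X249.84 Y19.68
M5
G00 X251.70 Y33.65
M3 S304
G1 X252.22 Y31.66 F3629
G1 X248.57 Y34.25
G1 X241.60 Y39.81
G1 X232.16 Y46.73
G1 X221.09 Y53.39
G1 X209.24 Y58.17
G1 X197.45 Y59.46
G1 X186.57 Y55.64
M5
G00 X0.00 Y0.00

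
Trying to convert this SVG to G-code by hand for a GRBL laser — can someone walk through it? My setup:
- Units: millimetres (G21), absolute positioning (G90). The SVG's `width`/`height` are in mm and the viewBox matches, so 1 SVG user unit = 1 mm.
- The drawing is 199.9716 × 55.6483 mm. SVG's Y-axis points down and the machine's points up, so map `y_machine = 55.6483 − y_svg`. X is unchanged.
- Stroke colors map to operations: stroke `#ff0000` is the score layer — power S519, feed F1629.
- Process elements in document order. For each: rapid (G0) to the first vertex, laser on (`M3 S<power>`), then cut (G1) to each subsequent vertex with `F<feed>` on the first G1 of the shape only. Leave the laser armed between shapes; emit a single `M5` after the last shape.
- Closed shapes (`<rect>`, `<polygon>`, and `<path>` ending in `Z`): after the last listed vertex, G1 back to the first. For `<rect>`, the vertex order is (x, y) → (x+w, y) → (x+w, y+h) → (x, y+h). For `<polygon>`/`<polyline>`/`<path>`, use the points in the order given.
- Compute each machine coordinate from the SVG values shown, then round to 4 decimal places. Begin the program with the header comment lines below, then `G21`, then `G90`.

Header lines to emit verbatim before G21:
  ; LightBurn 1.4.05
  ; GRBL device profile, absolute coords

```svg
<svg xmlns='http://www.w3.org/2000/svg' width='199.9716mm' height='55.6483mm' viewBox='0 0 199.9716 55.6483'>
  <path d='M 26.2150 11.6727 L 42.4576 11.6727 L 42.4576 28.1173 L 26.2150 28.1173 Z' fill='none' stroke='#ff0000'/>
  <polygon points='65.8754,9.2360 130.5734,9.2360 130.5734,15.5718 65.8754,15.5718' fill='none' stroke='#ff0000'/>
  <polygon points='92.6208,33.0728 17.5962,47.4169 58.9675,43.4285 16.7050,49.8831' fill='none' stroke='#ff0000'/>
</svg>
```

1 u = 1 mm; y_m = 55.6483 − y.

[1] `<path>` rectangle, #ff0000→score S519 F1629: (26.2150,43.9756) → (42.4576,43.9756) → (42.4576,27.5310) → (26.2150,27.5310) → (26.2150,43.9756) (closed)

[2] `<polygon>` rectangle, #ff0000→score S519 F1629: (65.8754,46.4123) → (130.5734,46.4123) → (130.5734,40.0765) → (65.8754,40.0765) → (65.8754,46.4123) (closed)

[3] `<polygon>` closed polygon, #ff0000→score S519 F1629: (92.6208,22.5755) → (17.5962,8.2314) → (58.9675,12.2198) → (16.7050,5.7652) → (92.6208,22.5755) (closed)

; LightBurn 1.4.05
; GRBL device profile, absolute coords
G21
G90
G0 X26.2150 Y43.9756
M3 S519
G1 X42.4576 Y43.9756 F1629
G1 X42.4576 Y27.5310
G1 X26.2150 Y27.5310
G1 X26.2150 Y43.9756
G0 X65.8754 Y46.4123
M3 S519
G1 X130.5734 Y46.4123 F1629
G1 X130.5734 Y40.0765
G1 X65.8754 Y40.0765
G1 X65.8754 Y46.4123
G0 X92.6208 Y22.5755
M3 S519
G1 X17.5962 Y8.2314 F1629
G1 X58.9675 Y12.2198
G1 X16.7050 Y5.7652
G1 X92.6208 Y22.5755
M5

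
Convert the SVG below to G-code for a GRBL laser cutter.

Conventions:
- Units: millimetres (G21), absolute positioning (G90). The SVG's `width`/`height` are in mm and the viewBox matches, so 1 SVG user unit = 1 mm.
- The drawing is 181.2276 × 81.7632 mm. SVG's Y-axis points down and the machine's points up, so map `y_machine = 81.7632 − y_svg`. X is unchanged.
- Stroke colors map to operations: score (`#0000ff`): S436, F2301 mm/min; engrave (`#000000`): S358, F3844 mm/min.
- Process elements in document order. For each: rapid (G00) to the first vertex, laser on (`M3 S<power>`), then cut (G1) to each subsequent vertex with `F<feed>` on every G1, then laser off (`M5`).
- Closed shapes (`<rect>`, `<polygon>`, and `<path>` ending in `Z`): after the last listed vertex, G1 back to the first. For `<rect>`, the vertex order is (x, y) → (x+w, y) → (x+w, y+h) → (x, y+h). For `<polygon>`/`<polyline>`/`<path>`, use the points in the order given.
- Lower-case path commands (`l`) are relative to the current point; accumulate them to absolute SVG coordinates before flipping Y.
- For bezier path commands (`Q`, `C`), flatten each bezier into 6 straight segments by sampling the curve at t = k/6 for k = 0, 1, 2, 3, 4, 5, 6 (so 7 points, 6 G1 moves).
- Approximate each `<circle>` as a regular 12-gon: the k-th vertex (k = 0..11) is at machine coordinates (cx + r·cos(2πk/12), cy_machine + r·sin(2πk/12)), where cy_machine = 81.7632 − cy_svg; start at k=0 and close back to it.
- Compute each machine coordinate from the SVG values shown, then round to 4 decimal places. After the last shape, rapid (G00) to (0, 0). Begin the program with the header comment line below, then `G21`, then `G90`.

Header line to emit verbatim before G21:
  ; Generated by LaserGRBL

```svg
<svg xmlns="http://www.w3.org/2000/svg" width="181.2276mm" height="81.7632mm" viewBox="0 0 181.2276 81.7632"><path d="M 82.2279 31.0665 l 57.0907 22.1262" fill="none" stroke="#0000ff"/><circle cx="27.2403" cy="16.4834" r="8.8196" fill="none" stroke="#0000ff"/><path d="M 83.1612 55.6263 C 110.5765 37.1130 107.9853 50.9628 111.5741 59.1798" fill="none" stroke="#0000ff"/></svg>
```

Since the viewBox matches the mm dimensions, user units are millimetres directly. The only transform is the Y-flip y_m = 81.7632 − y_svg.

Shape 1 is a line segment drawn with `<path>`. Its stroke #0000ff means score at S436, F2301. After flipping Y the toolpath is (82.2279,50.6967) → (139.3186,28.5705).

Shape 2 is a circle drawn with `<circle>`. Its stroke #0000ff means score at S436, F2301. After flipping Y the toolpath is (36.0599,65.2798) → (34.8783,69.6896) → (31.6501,72.9178) → (27.2403,74.0994) → (22.8305,72.9178) → (19.6023,69.6896) → (18.4207,65.2798) → (19.6023,60.8700) → (22.8305,57.6418) → (27.2403,56.4602) → (31.6501,57.6418) → (34.8783,60.8700) → (36.0599,65.2798), returning to the start.

Shape 3 is a cubic bezier drawn with `<path>`. Its stroke #0000ff means score at S436, F2301. After flipping Y the toolpath is (83.1612,26.1369) → (94.5358,32.8725) → (101.9146,35.2698) → (106.3026,34.3840) → (108.7051,31.2707) → (110.1272,26.9854) → (111.5741,22.5834).

; Generated by LaserGRBL
G21
G90
G00 X82.2279 Y50.6967
M3 S436
G1 X139.3186 Y28.5705 F2301
M5
G00 X36.0599 Y65.2798
M3 S436
G1 X34.8783 Y69.6896 F2301
G1 X31.6501 Y72.9178 F2301
G1 X27.2403 Y74.0994 F2301
G1 X22.8305 Y72.9178 F2301
G1 X19.6023 Y69.6896 F2301
G1 X18.4207 Y65.2798 F2301
G1 X19.6023 Y60.8700 F2301
G1 X22.8305 Y57.6418 F2301
G1 X27.2403 Y56.4602 F2301
G1 X31.6501 Y57.6418 F2301
G1 X34.8783 Y60.8700 F2301
G1 X36.0599 Y65.2798 F2301
M5
G00 X83.1612 Y26.1369
M3 S436
G1 X94.5358 Y32.8725 F2301
G1 X101.9146 Y35.2698 F2301
G1 X106.3026 Y34.3840 F2301
G1 X108.7051 Y31.2707 F2301
G1 X110.1272 Y26.9854 F2301
G1 X111.5741 Y22.5834 F2301
M5
G00 X0.0000 Y0.0000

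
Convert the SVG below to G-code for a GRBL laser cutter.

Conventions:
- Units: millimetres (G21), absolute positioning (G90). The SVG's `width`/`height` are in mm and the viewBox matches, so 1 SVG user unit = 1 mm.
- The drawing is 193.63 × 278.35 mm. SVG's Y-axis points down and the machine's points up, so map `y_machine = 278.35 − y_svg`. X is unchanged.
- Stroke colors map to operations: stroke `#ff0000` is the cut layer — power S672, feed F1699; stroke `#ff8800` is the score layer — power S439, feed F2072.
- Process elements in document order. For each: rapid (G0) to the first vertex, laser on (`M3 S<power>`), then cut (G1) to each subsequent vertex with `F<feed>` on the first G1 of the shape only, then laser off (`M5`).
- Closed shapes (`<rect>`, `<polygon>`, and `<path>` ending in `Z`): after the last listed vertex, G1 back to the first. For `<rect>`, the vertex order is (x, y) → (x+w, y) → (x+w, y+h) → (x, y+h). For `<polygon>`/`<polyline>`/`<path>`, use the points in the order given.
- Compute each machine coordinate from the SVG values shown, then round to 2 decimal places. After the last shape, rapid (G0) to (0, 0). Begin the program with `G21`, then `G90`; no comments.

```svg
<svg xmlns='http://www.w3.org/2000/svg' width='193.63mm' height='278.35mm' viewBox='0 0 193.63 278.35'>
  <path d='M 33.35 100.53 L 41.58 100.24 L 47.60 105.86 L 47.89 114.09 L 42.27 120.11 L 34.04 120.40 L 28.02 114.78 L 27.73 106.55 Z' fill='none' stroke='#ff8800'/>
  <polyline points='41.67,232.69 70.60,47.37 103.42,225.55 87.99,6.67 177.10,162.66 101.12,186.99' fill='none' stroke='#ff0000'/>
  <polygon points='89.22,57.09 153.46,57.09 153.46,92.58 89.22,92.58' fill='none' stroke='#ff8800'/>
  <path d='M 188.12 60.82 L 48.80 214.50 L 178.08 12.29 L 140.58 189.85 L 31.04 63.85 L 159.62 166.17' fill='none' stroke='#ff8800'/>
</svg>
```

G21
G90
G0 X33.35 Y177.82
M3 S439
G1 X41.58 Y178.11 F2072
G1 X47.60 Y172.49
G1 X47.89 Y164.26
G1 X42.27 Y158.24
G1 X34.04 Y157.95
G1 X28.02 Y163.57
G1 X27.73 Y171.80
G1 X33.35 Y177.82
M5
G0 X41.67 Y45.66
M3 S672
G1 X70.60 Y230.98 F1699
G1 X103.42 Y52.80
G1 X87.99 Y271.68
G1 X177.10 Y115.69
G1 X101.12 Y91.36
M5
G0 X89.22 Y221.26
M3 S439
G1 X153.46 Y221.26 F2072
G1 X153.46 Y185.77
G1 X89.22 Y185.77
G1 X89.22 Y221.26
M5
G0 X188.12 Y217.53
M3 S439
G1 X48.80 Y63.85 F2072
G1 X178.08 Y266.06
G1 X140.58 Y88.50
G1 X31.04 Y214.50
G1 X159.62 Y112.18
M5
G0 X0.00 Y0.00

1 u = 1 mm; y_m = 278.35 − y.

[1] `<path>` regular polygon, #ff8800→score S439 F2072: (33.35,177.82) → (41.58,178.11) → (47.60,172.49) → (47.89,164.26) → (42.27,158.24) → (34.04,157.95) → (28.02,163.57) → (27.73,171.80) → (33.35,177.82) (closed)

[2] `<polyline>` open polyline, #ff0000→cut S672 F1699: (41.67,45.66) → (70.60,230.98) → (103.42,52.80) → (87.99,271.68) → (177.10,115.69) → (101.12,91.36)

[3] `<polygon>` rectangle, #ff8800→score S439 F2072: (89.22,221.26) → (153.46,221.26) → (153.46,185.77) → (89.22,185.77) → (89.22,221.26) (closed)

[4] `<path>` open polyline, #ff8800→score S439 F2072: (188.12,217.53) → (48.80,63.85) → (178.08,266.06) → (140.58,88.50) → (31.04,214.50) → (159.62,112.18)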